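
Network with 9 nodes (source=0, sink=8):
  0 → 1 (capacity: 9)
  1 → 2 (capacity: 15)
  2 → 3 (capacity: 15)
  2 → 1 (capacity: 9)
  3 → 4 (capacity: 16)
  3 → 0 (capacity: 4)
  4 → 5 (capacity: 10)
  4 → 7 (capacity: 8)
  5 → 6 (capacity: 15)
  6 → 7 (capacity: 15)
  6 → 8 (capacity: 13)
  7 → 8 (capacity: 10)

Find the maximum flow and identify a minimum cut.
Max flow = 9, Min cut edges: (0,1)

Maximum flow: 9
Minimum cut: (0,1)
Partition: S = [0], T = [1, 2, 3, 4, 5, 6, 7, 8]

Max-flow min-cut theorem verified: both equal 9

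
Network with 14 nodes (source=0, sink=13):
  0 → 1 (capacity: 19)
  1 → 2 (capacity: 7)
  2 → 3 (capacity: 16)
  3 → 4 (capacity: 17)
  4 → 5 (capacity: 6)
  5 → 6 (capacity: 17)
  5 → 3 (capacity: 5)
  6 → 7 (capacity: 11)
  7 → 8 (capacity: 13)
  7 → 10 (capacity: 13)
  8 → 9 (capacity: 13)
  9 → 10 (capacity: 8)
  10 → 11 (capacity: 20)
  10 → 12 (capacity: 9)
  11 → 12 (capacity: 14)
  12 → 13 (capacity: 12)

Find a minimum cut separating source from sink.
Min cut value = 6, edges: (4,5)

Min cut value: 6
Partition: S = [0, 1, 2, 3, 4], T = [5, 6, 7, 8, 9, 10, 11, 12, 13]
Cut edges: (4,5)

By max-flow min-cut theorem, max flow = min cut = 6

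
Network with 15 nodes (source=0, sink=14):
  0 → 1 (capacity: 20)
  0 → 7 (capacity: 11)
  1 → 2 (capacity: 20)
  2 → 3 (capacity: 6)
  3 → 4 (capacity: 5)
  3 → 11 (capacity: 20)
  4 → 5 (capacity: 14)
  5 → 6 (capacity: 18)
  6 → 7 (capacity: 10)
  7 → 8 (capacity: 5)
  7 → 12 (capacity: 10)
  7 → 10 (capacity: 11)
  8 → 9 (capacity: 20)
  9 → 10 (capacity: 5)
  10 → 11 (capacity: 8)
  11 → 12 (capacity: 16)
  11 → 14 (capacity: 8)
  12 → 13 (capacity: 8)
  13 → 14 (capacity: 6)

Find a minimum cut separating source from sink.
Min cut value = 14, edges: (11,14), (13,14)

Min cut value: 14
Partition: S = [0, 1, 2, 3, 4, 5, 6, 7, 8, 9, 10, 11, 12, 13], T = [14]
Cut edges: (11,14), (13,14)

By max-flow min-cut theorem, max flow = min cut = 14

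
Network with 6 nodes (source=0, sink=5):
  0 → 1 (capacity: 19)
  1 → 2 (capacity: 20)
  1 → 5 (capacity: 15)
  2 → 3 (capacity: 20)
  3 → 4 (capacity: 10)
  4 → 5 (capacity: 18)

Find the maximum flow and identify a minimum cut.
Max flow = 19, Min cut edges: (0,1)

Maximum flow: 19
Minimum cut: (0,1)
Partition: S = [0], T = [1, 2, 3, 4, 5]

Max-flow min-cut theorem verified: both equal 19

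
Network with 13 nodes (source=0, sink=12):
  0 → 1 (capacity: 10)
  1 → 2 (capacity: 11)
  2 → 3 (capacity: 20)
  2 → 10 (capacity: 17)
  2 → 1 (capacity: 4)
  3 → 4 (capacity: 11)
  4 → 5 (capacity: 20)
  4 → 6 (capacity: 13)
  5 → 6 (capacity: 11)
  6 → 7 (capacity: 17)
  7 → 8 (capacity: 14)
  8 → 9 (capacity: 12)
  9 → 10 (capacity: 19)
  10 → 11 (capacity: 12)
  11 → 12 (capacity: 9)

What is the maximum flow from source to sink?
Maximum flow = 9

Max flow: 9

Flow assignment:
  0 → 1: 9/10
  1 → 2: 9/11
  2 → 10: 9/17
  10 → 11: 9/12
  11 → 12: 9/9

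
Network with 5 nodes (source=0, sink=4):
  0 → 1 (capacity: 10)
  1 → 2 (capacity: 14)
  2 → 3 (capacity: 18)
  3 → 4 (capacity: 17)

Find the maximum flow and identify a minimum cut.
Max flow = 10, Min cut edges: (0,1)

Maximum flow: 10
Minimum cut: (0,1)
Partition: S = [0], T = [1, 2, 3, 4]

Max-flow min-cut theorem verified: both equal 10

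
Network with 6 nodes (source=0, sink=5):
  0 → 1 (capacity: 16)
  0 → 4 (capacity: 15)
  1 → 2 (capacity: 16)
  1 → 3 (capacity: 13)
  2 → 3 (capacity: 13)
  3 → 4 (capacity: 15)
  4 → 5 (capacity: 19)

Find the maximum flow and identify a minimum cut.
Max flow = 19, Min cut edges: (4,5)

Maximum flow: 19
Minimum cut: (4,5)
Partition: S = [0, 1, 2, 3, 4], T = [5]

Max-flow min-cut theorem verified: both equal 19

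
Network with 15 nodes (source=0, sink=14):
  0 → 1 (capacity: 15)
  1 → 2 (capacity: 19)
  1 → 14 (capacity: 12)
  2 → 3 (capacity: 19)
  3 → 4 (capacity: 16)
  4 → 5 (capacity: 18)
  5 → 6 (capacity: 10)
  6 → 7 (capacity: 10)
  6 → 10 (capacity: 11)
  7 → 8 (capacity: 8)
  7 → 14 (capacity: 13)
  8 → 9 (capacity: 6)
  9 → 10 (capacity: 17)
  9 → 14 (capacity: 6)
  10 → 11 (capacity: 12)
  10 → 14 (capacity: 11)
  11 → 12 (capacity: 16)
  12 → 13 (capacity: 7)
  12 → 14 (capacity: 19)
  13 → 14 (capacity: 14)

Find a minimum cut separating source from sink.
Min cut value = 15, edges: (0,1)

Min cut value: 15
Partition: S = [0], T = [1, 2, 3, 4, 5, 6, 7, 8, 9, 10, 11, 12, 13, 14]
Cut edges: (0,1)

By max-flow min-cut theorem, max flow = min cut = 15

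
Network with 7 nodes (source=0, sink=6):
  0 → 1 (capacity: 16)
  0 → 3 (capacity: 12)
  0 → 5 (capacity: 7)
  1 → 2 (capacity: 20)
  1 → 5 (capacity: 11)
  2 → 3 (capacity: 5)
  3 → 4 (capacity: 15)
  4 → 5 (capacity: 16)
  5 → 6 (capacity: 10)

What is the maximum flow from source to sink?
Maximum flow = 10

Max flow: 10

Flow assignment:
  0 → 1: 5/16
  0 → 3: 5/12
  1 → 2: 5/20
  2 → 3: 5/5
  3 → 4: 10/15
  4 → 5: 10/16
  5 → 6: 10/10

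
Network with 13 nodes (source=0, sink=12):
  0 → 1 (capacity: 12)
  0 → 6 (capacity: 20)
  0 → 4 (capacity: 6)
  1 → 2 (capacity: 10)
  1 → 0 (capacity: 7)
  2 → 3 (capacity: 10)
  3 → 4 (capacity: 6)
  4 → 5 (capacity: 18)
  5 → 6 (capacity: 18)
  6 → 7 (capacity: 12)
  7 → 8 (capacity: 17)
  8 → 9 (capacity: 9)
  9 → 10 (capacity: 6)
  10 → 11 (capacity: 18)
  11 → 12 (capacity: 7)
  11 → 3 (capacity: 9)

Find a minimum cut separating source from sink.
Min cut value = 6, edges: (9,10)

Min cut value: 6
Partition: S = [0, 1, 2, 3, 4, 5, 6, 7, 8, 9], T = [10, 11, 12]
Cut edges: (9,10)

By max-flow min-cut theorem, max flow = min cut = 6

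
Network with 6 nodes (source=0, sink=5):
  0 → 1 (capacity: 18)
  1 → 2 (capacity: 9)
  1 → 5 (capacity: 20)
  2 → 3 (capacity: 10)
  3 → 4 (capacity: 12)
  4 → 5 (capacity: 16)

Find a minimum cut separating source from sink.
Min cut value = 18, edges: (0,1)

Min cut value: 18
Partition: S = [0], T = [1, 2, 3, 4, 5]
Cut edges: (0,1)

By max-flow min-cut theorem, max flow = min cut = 18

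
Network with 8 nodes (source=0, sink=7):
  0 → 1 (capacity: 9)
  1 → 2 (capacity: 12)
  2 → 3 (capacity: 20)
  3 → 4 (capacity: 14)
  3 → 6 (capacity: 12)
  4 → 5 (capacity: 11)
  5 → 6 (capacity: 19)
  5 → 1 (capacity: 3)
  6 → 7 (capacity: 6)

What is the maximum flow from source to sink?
Maximum flow = 6

Max flow: 6

Flow assignment:
  0 → 1: 6/9
  1 → 2: 6/12
  2 → 3: 6/20
  3 → 6: 6/12
  6 → 7: 6/6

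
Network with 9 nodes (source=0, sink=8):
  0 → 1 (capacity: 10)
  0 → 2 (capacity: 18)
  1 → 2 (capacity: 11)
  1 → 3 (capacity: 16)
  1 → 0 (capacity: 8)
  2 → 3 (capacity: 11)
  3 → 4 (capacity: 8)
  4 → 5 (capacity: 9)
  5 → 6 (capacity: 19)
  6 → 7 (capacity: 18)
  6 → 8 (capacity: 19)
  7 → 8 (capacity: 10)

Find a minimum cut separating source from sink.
Min cut value = 8, edges: (3,4)

Min cut value: 8
Partition: S = [0, 1, 2, 3], T = [4, 5, 6, 7, 8]
Cut edges: (3,4)

By max-flow min-cut theorem, max flow = min cut = 8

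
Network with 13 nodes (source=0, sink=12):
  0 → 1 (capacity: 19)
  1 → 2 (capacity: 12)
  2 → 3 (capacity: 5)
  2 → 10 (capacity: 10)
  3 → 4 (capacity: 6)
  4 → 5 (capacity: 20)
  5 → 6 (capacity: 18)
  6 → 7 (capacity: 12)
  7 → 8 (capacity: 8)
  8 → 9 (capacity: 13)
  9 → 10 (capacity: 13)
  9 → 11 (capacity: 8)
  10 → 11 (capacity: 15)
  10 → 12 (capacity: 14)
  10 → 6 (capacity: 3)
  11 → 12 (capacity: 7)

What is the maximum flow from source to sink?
Maximum flow = 12

Max flow: 12

Flow assignment:
  0 → 1: 12/19
  1 → 2: 12/12
  2 → 3: 2/5
  2 → 10: 10/10
  3 → 4: 2/6
  4 → 5: 2/20
  5 → 6: 2/18
  6 → 7: 2/12
  7 → 8: 2/8
  8 → 9: 2/13
  9 → 10: 2/13
  10 → 12: 12/14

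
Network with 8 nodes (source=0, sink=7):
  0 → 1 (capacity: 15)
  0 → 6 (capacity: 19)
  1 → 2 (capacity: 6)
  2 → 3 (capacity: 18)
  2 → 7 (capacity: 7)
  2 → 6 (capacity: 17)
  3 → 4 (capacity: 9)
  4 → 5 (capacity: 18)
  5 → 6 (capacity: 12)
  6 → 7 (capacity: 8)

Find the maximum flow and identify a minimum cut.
Max flow = 14, Min cut edges: (1,2), (6,7)

Maximum flow: 14
Minimum cut: (1,2), (6,7)
Partition: S = [0, 1, 3, 4, 5, 6], T = [2, 7]

Max-flow min-cut theorem verified: both equal 14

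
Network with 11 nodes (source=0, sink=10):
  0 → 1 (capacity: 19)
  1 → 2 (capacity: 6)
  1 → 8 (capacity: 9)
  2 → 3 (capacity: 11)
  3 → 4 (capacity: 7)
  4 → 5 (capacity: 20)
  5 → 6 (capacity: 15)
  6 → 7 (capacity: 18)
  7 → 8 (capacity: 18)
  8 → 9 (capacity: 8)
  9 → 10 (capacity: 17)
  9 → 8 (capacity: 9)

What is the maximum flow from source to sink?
Maximum flow = 8

Max flow: 8

Flow assignment:
  0 → 1: 8/19
  1 → 2: 6/6
  1 → 8: 2/9
  2 → 3: 6/11
  3 → 4: 6/7
  4 → 5: 6/20
  5 → 6: 6/15
  6 → 7: 6/18
  7 → 8: 6/18
  8 → 9: 8/8
  9 → 10: 8/17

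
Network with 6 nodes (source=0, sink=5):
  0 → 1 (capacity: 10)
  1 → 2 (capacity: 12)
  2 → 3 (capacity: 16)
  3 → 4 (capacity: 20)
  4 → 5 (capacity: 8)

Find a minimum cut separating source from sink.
Min cut value = 8, edges: (4,5)

Min cut value: 8
Partition: S = [0, 1, 2, 3, 4], T = [5]
Cut edges: (4,5)

By max-flow min-cut theorem, max flow = min cut = 8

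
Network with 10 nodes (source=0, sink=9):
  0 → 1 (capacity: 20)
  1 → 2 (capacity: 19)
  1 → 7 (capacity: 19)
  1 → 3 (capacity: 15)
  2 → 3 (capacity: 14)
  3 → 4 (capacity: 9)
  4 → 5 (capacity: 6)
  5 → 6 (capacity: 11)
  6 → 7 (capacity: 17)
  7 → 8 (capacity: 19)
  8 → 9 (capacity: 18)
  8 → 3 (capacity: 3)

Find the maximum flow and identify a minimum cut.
Max flow = 18, Min cut edges: (8,9)

Maximum flow: 18
Minimum cut: (8,9)
Partition: S = [0, 1, 2, 3, 4, 5, 6, 7, 8], T = [9]

Max-flow min-cut theorem verified: both equal 18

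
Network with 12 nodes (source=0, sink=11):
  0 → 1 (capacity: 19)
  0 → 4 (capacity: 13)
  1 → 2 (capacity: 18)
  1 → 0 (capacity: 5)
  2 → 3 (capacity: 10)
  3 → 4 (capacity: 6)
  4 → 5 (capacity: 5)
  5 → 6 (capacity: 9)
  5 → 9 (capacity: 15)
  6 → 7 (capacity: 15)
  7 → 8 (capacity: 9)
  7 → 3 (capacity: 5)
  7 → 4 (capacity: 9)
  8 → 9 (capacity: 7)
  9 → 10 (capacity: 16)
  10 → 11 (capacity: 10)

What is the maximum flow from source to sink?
Maximum flow = 5

Max flow: 5

Flow assignment:
  0 → 1: 5/19
  1 → 2: 5/18
  2 → 3: 5/10
  3 → 4: 5/6
  4 → 5: 5/5
  5 → 9: 5/15
  9 → 10: 5/16
  10 → 11: 5/10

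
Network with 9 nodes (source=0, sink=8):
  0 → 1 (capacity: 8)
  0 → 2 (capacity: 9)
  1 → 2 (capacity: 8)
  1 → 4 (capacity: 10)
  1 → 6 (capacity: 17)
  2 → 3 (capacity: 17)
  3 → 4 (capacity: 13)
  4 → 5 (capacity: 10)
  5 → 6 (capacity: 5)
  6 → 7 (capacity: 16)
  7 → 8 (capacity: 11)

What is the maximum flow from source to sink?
Maximum flow = 11

Max flow: 11

Flow assignment:
  0 → 1: 6/8
  0 → 2: 5/9
  1 → 6: 6/17
  2 → 3: 5/17
  3 → 4: 5/13
  4 → 5: 5/10
  5 → 6: 5/5
  6 → 7: 11/16
  7 → 8: 11/11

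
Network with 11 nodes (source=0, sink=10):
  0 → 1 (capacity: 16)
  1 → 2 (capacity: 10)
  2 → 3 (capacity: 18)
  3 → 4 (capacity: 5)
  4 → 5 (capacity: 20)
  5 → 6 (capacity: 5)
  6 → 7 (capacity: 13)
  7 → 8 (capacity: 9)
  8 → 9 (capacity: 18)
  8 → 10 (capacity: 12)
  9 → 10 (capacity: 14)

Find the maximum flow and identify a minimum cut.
Max flow = 5, Min cut edges: (5,6)

Maximum flow: 5
Minimum cut: (5,6)
Partition: S = [0, 1, 2, 3, 4, 5], T = [6, 7, 8, 9, 10]

Max-flow min-cut theorem verified: both equal 5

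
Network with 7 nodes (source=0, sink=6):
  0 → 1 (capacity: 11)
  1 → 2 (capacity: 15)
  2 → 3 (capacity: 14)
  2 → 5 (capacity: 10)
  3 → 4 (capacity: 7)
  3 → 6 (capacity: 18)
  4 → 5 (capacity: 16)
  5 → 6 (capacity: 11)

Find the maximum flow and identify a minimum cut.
Max flow = 11, Min cut edges: (0,1)

Maximum flow: 11
Minimum cut: (0,1)
Partition: S = [0], T = [1, 2, 3, 4, 5, 6]

Max-flow min-cut theorem verified: both equal 11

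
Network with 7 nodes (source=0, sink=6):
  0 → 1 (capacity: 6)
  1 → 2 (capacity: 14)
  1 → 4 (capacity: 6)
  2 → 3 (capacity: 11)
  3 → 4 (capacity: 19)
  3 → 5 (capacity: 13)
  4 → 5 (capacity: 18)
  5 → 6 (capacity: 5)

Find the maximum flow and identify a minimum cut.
Max flow = 5, Min cut edges: (5,6)

Maximum flow: 5
Minimum cut: (5,6)
Partition: S = [0, 1, 2, 3, 4, 5], T = [6]

Max-flow min-cut theorem verified: both equal 5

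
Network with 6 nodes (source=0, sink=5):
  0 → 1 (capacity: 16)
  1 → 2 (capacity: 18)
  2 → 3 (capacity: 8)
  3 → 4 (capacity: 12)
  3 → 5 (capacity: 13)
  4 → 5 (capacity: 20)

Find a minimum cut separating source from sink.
Min cut value = 8, edges: (2,3)

Min cut value: 8
Partition: S = [0, 1, 2], T = [3, 4, 5]
Cut edges: (2,3)

By max-flow min-cut theorem, max flow = min cut = 8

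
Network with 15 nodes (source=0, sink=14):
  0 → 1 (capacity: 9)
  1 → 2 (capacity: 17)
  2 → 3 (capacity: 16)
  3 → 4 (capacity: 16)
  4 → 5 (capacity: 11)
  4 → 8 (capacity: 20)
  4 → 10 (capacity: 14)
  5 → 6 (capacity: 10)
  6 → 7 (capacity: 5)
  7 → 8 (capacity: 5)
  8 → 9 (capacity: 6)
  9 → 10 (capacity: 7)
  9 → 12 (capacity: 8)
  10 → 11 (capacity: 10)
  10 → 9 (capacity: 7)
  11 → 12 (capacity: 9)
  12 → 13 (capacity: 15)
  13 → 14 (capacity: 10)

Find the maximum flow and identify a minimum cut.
Max flow = 9, Min cut edges: (0,1)

Maximum flow: 9
Minimum cut: (0,1)
Partition: S = [0], T = [1, 2, 3, 4, 5, 6, 7, 8, 9, 10, 11, 12, 13, 14]

Max-flow min-cut theorem verified: both equal 9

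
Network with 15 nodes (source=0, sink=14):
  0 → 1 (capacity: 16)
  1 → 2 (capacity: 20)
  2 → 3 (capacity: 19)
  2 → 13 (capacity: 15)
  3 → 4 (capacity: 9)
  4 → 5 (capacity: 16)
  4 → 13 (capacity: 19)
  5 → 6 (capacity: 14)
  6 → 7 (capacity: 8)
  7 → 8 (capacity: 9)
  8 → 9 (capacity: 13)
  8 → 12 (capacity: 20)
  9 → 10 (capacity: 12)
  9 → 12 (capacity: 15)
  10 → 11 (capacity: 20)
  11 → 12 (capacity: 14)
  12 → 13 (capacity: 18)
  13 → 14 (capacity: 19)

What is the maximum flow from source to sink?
Maximum flow = 16

Max flow: 16

Flow assignment:
  0 → 1: 16/16
  1 → 2: 16/20
  2 → 3: 1/19
  2 → 13: 15/15
  3 → 4: 1/9
  4 → 13: 1/19
  13 → 14: 16/19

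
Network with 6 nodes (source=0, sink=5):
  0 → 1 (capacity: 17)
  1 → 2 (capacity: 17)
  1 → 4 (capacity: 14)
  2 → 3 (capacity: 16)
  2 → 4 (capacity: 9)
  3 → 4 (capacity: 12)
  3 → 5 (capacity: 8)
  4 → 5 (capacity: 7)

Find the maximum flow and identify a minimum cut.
Max flow = 15, Min cut edges: (3,5), (4,5)

Maximum flow: 15
Minimum cut: (3,5), (4,5)
Partition: S = [0, 1, 2, 3, 4], T = [5]

Max-flow min-cut theorem verified: both equal 15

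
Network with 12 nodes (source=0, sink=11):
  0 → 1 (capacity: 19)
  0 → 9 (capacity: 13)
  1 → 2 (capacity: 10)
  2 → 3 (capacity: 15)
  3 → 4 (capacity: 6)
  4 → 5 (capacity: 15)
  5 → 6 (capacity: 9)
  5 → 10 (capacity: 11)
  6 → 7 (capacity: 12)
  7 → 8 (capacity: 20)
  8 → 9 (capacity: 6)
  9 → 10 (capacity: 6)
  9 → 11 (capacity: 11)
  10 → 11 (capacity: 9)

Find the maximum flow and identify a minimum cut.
Max flow = 19, Min cut edges: (0,9), (3,4)

Maximum flow: 19
Minimum cut: (0,9), (3,4)
Partition: S = [0, 1, 2, 3], T = [4, 5, 6, 7, 8, 9, 10, 11]

Max-flow min-cut theorem verified: both equal 19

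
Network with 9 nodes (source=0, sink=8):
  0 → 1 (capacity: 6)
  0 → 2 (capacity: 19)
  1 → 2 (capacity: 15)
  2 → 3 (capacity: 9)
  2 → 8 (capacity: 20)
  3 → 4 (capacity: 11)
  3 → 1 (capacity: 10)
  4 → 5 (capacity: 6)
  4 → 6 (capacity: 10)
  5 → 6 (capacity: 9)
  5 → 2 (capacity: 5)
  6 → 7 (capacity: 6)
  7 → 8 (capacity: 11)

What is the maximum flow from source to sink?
Maximum flow = 25

Max flow: 25

Flow assignment:
  0 → 1: 6/6
  0 → 2: 19/19
  1 → 2: 6/15
  2 → 3: 5/9
  2 → 8: 20/20
  3 → 4: 5/11
  4 → 5: 5/6
  5 → 6: 5/9
  6 → 7: 5/6
  7 → 8: 5/11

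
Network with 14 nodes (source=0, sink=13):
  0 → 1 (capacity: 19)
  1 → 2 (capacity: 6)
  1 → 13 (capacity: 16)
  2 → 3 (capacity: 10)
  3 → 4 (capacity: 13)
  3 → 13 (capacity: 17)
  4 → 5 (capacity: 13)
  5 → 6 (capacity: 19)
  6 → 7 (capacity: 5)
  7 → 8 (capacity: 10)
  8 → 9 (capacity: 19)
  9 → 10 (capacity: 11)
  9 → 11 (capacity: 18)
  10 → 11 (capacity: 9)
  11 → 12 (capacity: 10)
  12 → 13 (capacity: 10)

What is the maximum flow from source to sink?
Maximum flow = 19

Max flow: 19

Flow assignment:
  0 → 1: 19/19
  1 → 2: 3/6
  1 → 13: 16/16
  2 → 3: 3/10
  3 → 13: 3/17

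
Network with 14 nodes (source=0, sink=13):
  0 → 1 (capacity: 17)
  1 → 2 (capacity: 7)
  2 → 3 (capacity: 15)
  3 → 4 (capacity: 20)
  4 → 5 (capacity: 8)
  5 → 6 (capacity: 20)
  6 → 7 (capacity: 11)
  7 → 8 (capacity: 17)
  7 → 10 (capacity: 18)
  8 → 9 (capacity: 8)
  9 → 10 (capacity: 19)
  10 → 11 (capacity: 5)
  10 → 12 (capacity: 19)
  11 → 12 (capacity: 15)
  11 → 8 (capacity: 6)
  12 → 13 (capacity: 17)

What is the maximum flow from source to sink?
Maximum flow = 7

Max flow: 7

Flow assignment:
  0 → 1: 7/17
  1 → 2: 7/7
  2 → 3: 7/15
  3 → 4: 7/20
  4 → 5: 7/8
  5 → 6: 7/20
  6 → 7: 7/11
  7 → 10: 7/18
  10 → 12: 7/19
  12 → 13: 7/17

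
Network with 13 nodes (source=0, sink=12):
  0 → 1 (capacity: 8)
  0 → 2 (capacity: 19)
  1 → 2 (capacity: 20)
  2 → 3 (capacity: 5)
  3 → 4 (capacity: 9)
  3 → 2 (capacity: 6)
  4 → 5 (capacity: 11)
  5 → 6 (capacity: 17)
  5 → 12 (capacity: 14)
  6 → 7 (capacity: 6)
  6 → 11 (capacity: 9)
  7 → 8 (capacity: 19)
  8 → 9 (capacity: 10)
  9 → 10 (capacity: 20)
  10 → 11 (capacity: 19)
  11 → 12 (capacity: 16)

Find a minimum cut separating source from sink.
Min cut value = 5, edges: (2,3)

Min cut value: 5
Partition: S = [0, 1, 2], T = [3, 4, 5, 6, 7, 8, 9, 10, 11, 12]
Cut edges: (2,3)

By max-flow min-cut theorem, max flow = min cut = 5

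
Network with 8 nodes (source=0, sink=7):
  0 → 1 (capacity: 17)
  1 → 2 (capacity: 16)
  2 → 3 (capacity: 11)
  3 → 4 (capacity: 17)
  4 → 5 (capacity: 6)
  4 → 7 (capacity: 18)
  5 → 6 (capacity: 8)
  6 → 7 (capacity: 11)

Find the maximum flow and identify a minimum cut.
Max flow = 11, Min cut edges: (2,3)

Maximum flow: 11
Minimum cut: (2,3)
Partition: S = [0, 1, 2], T = [3, 4, 5, 6, 7]

Max-flow min-cut theorem verified: both equal 11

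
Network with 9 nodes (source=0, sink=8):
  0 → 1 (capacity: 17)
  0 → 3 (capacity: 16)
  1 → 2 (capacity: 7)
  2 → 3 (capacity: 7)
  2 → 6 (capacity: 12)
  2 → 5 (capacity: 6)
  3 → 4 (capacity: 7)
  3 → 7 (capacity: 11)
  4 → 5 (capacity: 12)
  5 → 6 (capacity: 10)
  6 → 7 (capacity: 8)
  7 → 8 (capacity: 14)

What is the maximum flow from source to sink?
Maximum flow = 14

Max flow: 14

Flow assignment:
  0 → 1: 3/17
  0 → 3: 11/16
  1 → 2: 3/7
  2 → 6: 3/12
  3 → 4: 5/7
  3 → 7: 6/11
  4 → 5: 5/12
  5 → 6: 5/10
  6 → 7: 8/8
  7 → 8: 14/14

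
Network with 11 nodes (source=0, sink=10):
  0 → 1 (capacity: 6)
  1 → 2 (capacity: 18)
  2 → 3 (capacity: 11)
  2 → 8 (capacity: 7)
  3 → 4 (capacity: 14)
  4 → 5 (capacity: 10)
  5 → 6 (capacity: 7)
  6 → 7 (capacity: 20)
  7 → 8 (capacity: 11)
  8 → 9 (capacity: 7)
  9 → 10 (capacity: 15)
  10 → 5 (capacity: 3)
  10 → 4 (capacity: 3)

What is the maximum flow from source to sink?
Maximum flow = 6

Max flow: 6

Flow assignment:
  0 → 1: 6/6
  1 → 2: 6/18
  2 → 8: 6/7
  8 → 9: 6/7
  9 → 10: 6/15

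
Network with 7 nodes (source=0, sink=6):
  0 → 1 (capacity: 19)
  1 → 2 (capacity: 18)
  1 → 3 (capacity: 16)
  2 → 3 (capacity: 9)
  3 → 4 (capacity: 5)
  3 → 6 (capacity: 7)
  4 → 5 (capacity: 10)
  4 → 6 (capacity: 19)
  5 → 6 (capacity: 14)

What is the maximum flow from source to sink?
Maximum flow = 12

Max flow: 12

Flow assignment:
  0 → 1: 12/19
  1 → 3: 12/16
  3 → 4: 5/5
  3 → 6: 7/7
  4 → 6: 5/19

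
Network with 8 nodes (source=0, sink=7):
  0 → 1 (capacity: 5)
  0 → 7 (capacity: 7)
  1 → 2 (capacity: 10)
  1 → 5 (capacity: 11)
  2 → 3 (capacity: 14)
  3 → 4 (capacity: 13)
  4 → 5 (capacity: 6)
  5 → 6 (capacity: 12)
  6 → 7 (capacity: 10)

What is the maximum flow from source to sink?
Maximum flow = 12

Max flow: 12

Flow assignment:
  0 → 1: 5/5
  0 → 7: 7/7
  1 → 5: 5/11
  5 → 6: 5/12
  6 → 7: 5/10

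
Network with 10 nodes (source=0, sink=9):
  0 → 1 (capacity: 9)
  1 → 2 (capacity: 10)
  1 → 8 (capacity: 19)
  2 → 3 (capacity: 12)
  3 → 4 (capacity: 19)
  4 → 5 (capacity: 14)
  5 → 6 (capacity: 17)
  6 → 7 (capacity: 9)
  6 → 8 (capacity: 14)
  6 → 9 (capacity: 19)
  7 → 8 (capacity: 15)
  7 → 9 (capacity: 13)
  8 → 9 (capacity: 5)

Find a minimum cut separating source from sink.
Min cut value = 9, edges: (0,1)

Min cut value: 9
Partition: S = [0], T = [1, 2, 3, 4, 5, 6, 7, 8, 9]
Cut edges: (0,1)

By max-flow min-cut theorem, max flow = min cut = 9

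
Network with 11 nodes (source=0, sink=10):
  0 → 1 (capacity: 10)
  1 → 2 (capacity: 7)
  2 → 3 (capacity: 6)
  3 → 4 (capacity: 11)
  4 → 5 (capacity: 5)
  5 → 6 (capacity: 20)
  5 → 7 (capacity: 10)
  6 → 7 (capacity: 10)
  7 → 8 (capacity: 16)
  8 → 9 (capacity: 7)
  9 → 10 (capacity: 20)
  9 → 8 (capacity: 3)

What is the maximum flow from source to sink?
Maximum flow = 5

Max flow: 5

Flow assignment:
  0 → 1: 5/10
  1 → 2: 5/7
  2 → 3: 5/6
  3 → 4: 5/11
  4 → 5: 5/5
  5 → 7: 5/10
  7 → 8: 5/16
  8 → 9: 5/7
  9 → 10: 5/20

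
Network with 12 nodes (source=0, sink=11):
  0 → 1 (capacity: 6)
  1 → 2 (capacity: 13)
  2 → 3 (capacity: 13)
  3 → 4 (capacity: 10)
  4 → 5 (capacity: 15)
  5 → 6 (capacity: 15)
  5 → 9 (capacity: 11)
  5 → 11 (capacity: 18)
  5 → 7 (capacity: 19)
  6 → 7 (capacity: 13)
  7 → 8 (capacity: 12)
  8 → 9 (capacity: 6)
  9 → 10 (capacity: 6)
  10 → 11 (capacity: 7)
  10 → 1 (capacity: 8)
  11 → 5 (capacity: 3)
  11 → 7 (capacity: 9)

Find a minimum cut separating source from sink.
Min cut value = 6, edges: (0,1)

Min cut value: 6
Partition: S = [0], T = [1, 2, 3, 4, 5, 6, 7, 8, 9, 10, 11]
Cut edges: (0,1)

By max-flow min-cut theorem, max flow = min cut = 6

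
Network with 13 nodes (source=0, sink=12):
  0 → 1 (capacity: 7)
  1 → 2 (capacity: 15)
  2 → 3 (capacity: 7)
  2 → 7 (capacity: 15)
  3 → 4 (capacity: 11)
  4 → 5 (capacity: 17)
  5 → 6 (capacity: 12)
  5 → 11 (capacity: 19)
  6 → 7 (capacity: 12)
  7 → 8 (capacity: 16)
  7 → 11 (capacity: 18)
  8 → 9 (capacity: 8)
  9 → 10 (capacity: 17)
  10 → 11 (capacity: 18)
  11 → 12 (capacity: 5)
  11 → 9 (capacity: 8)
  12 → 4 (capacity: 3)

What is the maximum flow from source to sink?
Maximum flow = 5

Max flow: 5

Flow assignment:
  0 → 1: 5/7
  1 → 2: 5/15
  2 → 7: 5/15
  7 → 11: 5/18
  11 → 12: 5/5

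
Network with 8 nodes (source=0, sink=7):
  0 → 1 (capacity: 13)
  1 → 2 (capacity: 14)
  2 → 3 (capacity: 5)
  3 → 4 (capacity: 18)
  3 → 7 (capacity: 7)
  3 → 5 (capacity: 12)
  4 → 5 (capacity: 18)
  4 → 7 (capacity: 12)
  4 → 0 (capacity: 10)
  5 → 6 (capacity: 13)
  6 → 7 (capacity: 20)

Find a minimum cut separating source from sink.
Min cut value = 5, edges: (2,3)

Min cut value: 5
Partition: S = [0, 1, 2], T = [3, 4, 5, 6, 7]
Cut edges: (2,3)

By max-flow min-cut theorem, max flow = min cut = 5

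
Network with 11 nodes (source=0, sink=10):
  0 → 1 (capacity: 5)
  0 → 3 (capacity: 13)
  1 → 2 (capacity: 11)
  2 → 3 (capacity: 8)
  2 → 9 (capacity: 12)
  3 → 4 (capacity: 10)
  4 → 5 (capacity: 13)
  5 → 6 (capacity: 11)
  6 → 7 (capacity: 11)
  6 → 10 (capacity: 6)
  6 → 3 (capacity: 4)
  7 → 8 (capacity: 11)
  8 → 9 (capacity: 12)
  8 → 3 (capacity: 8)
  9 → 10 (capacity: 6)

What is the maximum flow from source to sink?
Maximum flow = 12

Max flow: 12

Flow assignment:
  0 → 1: 2/5
  0 → 3: 10/13
  1 → 2: 2/11
  2 → 9: 2/12
  3 → 4: 10/10
  4 → 5: 10/13
  5 → 6: 10/11
  6 → 7: 4/11
  6 → 10: 6/6
  7 → 8: 4/11
  8 → 9: 4/12
  9 → 10: 6/6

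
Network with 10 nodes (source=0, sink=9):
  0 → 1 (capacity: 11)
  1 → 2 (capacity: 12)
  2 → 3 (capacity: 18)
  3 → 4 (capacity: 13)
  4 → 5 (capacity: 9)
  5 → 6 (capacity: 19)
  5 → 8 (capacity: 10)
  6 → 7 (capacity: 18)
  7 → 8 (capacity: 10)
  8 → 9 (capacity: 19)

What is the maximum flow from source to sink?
Maximum flow = 9

Max flow: 9

Flow assignment:
  0 → 1: 9/11
  1 → 2: 9/12
  2 → 3: 9/18
  3 → 4: 9/13
  4 → 5: 9/9
  5 → 8: 9/10
  8 → 9: 9/19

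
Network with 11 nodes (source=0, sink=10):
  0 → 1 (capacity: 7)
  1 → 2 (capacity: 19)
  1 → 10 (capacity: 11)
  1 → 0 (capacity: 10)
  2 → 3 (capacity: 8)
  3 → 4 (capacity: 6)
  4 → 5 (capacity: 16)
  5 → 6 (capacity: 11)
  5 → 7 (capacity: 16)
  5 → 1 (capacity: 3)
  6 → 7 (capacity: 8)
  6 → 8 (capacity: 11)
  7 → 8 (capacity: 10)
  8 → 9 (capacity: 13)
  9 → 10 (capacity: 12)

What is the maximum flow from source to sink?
Maximum flow = 7

Max flow: 7

Flow assignment:
  0 → 1: 7/7
  1 → 10: 7/11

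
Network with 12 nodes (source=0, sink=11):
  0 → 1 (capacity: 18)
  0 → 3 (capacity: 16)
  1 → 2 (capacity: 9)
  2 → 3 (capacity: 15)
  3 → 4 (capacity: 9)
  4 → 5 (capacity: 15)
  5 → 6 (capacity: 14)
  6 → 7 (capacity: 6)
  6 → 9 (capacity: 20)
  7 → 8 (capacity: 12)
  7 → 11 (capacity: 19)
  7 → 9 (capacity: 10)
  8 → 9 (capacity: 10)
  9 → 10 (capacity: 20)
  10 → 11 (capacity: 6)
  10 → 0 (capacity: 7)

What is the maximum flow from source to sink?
Maximum flow = 9

Max flow: 9

Flow assignment:
  0 → 1: 9/18
  1 → 2: 9/9
  2 → 3: 9/15
  3 → 4: 9/9
  4 → 5: 9/15
  5 → 6: 9/14
  6 → 7: 6/6
  6 → 9: 3/20
  7 → 11: 6/19
  9 → 10: 3/20
  10 → 11: 3/6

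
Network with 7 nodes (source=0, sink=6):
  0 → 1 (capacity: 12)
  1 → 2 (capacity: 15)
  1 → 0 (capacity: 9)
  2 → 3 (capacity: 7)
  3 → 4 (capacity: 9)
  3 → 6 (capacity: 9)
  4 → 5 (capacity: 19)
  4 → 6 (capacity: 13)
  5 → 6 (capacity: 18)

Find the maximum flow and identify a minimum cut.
Max flow = 7, Min cut edges: (2,3)

Maximum flow: 7
Minimum cut: (2,3)
Partition: S = [0, 1, 2], T = [3, 4, 5, 6]

Max-flow min-cut theorem verified: both equal 7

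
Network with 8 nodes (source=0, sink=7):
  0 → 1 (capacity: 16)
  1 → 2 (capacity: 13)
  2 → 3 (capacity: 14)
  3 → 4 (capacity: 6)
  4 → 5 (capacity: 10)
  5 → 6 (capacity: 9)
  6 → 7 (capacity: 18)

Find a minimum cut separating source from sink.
Min cut value = 6, edges: (3,4)

Min cut value: 6
Partition: S = [0, 1, 2, 3], T = [4, 5, 6, 7]
Cut edges: (3,4)

By max-flow min-cut theorem, max flow = min cut = 6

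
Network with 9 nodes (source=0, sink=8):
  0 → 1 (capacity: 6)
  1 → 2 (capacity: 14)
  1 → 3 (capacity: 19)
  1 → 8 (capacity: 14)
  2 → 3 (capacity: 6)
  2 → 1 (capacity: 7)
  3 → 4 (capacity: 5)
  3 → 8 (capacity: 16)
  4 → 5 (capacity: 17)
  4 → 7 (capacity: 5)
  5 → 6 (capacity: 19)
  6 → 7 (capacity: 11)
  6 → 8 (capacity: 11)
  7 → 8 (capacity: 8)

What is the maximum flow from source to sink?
Maximum flow = 6

Max flow: 6

Flow assignment:
  0 → 1: 6/6
  1 → 8: 6/14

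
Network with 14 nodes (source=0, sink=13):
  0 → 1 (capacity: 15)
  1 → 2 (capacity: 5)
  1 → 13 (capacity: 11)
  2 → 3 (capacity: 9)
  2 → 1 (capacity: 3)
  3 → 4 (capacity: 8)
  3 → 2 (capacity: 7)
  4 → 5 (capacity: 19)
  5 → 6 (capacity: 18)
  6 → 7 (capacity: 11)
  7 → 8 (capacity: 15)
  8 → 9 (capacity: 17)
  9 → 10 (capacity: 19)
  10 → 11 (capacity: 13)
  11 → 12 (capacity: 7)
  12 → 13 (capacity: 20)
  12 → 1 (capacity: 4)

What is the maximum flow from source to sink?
Maximum flow = 15

Max flow: 15

Flow assignment:
  0 → 1: 15/15
  1 → 2: 4/5
  1 → 13: 11/11
  2 → 3: 4/9
  3 → 4: 4/8
  4 → 5: 4/19
  5 → 6: 4/18
  6 → 7: 4/11
  7 → 8: 4/15
  8 → 9: 4/17
  9 → 10: 4/19
  10 → 11: 4/13
  11 → 12: 4/7
  12 → 13: 4/20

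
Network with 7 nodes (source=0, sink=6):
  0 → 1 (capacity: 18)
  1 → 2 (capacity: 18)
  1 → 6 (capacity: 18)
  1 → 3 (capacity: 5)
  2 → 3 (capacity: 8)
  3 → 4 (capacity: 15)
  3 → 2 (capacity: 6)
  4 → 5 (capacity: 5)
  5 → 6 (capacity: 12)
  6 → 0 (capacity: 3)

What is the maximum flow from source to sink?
Maximum flow = 18

Max flow: 18

Flow assignment:
  0 → 1: 18/18
  1 → 6: 18/18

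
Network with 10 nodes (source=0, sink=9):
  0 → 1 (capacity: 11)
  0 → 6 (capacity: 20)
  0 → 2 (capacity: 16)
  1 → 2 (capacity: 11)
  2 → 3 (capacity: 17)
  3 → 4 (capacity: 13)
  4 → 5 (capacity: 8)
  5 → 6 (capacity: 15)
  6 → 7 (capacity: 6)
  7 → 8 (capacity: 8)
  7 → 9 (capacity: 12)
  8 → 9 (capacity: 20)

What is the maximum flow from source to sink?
Maximum flow = 6

Max flow: 6

Flow assignment:
  0 → 1: 1/11
  0 → 2: 5/16
  1 → 2: 1/11
  2 → 3: 6/17
  3 → 4: 6/13
  4 → 5: 6/8
  5 → 6: 6/15
  6 → 7: 6/6
  7 → 9: 6/12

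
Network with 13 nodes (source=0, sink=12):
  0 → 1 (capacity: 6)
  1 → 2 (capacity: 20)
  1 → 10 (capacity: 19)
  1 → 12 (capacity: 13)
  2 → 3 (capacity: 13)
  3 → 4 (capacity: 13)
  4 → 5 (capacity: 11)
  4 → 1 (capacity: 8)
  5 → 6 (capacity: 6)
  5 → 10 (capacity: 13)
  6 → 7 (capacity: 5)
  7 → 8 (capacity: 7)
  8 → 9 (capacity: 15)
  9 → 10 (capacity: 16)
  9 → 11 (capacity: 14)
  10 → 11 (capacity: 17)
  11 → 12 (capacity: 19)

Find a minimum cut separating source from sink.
Min cut value = 6, edges: (0,1)

Min cut value: 6
Partition: S = [0], T = [1, 2, 3, 4, 5, 6, 7, 8, 9, 10, 11, 12]
Cut edges: (0,1)

By max-flow min-cut theorem, max flow = min cut = 6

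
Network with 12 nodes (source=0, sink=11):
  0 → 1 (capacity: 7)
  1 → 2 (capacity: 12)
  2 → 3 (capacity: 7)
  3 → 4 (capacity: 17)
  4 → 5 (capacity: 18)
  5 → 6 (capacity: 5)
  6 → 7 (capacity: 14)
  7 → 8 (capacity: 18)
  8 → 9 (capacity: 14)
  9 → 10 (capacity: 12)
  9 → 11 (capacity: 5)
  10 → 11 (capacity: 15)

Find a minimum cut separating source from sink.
Min cut value = 5, edges: (5,6)

Min cut value: 5
Partition: S = [0, 1, 2, 3, 4, 5], T = [6, 7, 8, 9, 10, 11]
Cut edges: (5,6)

By max-flow min-cut theorem, max flow = min cut = 5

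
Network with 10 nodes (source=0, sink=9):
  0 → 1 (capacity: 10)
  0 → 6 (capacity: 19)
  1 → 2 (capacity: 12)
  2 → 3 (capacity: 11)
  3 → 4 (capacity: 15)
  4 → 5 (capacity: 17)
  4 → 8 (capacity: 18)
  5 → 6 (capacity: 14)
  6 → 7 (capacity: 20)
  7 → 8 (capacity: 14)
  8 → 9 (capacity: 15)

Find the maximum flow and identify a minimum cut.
Max flow = 15, Min cut edges: (8,9)

Maximum flow: 15
Minimum cut: (8,9)
Partition: S = [0, 1, 2, 3, 4, 5, 6, 7, 8], T = [9]

Max-flow min-cut theorem verified: both equal 15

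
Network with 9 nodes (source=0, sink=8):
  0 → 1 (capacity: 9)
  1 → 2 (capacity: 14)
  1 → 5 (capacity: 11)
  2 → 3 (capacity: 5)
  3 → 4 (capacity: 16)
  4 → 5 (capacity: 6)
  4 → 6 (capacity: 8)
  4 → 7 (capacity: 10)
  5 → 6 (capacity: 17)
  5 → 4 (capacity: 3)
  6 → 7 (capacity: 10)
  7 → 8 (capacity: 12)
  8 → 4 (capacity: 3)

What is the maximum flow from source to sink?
Maximum flow = 9

Max flow: 9

Flow assignment:
  0 → 1: 9/9
  1 → 5: 9/11
  4 → 7: 3/10
  5 → 6: 6/17
  5 → 4: 3/3
  6 → 7: 6/10
  7 → 8: 9/12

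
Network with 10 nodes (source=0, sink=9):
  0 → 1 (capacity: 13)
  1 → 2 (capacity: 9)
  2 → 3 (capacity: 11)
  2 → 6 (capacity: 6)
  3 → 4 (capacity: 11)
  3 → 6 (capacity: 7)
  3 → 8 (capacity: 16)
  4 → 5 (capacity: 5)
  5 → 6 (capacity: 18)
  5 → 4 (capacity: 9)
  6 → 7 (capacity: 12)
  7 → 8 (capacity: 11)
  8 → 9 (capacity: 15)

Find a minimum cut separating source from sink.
Min cut value = 9, edges: (1,2)

Min cut value: 9
Partition: S = [0, 1], T = [2, 3, 4, 5, 6, 7, 8, 9]
Cut edges: (1,2)

By max-flow min-cut theorem, max flow = min cut = 9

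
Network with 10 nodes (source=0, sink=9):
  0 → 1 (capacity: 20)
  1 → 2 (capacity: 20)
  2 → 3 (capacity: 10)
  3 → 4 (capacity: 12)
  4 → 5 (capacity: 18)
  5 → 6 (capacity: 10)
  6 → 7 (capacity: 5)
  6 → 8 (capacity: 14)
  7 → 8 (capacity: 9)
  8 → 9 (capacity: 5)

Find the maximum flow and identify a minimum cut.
Max flow = 5, Min cut edges: (8,9)

Maximum flow: 5
Minimum cut: (8,9)
Partition: S = [0, 1, 2, 3, 4, 5, 6, 7, 8], T = [9]

Max-flow min-cut theorem verified: both equal 5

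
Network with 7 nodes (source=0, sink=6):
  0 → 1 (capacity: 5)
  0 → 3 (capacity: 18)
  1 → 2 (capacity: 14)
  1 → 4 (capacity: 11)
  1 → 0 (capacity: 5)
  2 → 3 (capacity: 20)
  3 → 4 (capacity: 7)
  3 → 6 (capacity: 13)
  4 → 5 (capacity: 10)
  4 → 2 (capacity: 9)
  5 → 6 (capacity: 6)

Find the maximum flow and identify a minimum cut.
Max flow = 19, Min cut edges: (3,6), (5,6)

Maximum flow: 19
Minimum cut: (3,6), (5,6)
Partition: S = [0, 1, 2, 3, 4, 5], T = [6]

Max-flow min-cut theorem verified: both equal 19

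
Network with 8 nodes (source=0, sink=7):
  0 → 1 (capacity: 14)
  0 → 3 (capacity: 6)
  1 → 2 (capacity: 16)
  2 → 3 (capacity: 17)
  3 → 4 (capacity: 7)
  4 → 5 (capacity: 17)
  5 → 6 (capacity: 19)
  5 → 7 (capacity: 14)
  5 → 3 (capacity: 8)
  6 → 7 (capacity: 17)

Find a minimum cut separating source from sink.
Min cut value = 7, edges: (3,4)

Min cut value: 7
Partition: S = [0, 1, 2, 3], T = [4, 5, 6, 7]
Cut edges: (3,4)

By max-flow min-cut theorem, max flow = min cut = 7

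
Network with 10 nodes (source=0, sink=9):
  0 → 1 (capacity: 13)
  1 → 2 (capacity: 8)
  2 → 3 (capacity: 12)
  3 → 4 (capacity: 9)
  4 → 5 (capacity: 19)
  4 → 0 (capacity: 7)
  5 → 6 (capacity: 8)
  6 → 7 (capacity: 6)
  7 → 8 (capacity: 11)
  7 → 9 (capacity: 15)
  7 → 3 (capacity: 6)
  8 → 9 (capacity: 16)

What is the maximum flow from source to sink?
Maximum flow = 6

Max flow: 6

Flow assignment:
  0 → 1: 8/13
  1 → 2: 8/8
  2 → 3: 8/12
  3 → 4: 8/9
  4 → 5: 6/19
  4 → 0: 2/7
  5 → 6: 6/8
  6 → 7: 6/6
  7 → 9: 6/15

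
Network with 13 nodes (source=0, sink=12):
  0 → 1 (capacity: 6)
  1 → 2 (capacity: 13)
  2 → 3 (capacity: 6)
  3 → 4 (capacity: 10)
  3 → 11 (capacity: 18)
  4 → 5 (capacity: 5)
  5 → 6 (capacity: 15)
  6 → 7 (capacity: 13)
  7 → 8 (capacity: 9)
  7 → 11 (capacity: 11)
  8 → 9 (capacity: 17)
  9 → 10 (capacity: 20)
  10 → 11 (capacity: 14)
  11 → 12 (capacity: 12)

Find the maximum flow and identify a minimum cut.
Max flow = 6, Min cut edges: (2,3)

Maximum flow: 6
Minimum cut: (2,3)
Partition: S = [0, 1, 2], T = [3, 4, 5, 6, 7, 8, 9, 10, 11, 12]

Max-flow min-cut theorem verified: both equal 6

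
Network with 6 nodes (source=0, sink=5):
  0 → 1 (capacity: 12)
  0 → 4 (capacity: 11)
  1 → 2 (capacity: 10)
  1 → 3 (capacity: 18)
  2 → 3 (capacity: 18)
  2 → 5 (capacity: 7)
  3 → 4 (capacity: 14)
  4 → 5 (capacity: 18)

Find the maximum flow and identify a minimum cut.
Max flow = 23, Min cut edges: (0,1), (0,4)

Maximum flow: 23
Minimum cut: (0,1), (0,4)
Partition: S = [0], T = [1, 2, 3, 4, 5]

Max-flow min-cut theorem verified: both equal 23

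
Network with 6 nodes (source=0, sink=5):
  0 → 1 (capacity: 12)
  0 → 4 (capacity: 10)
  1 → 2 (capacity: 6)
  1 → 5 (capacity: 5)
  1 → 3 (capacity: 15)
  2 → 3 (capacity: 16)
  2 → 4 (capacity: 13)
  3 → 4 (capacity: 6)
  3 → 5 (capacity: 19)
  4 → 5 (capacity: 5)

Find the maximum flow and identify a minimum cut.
Max flow = 17, Min cut edges: (0,1), (4,5)

Maximum flow: 17
Minimum cut: (0,1), (4,5)
Partition: S = [0, 4], T = [1, 2, 3, 5]

Max-flow min-cut theorem verified: both equal 17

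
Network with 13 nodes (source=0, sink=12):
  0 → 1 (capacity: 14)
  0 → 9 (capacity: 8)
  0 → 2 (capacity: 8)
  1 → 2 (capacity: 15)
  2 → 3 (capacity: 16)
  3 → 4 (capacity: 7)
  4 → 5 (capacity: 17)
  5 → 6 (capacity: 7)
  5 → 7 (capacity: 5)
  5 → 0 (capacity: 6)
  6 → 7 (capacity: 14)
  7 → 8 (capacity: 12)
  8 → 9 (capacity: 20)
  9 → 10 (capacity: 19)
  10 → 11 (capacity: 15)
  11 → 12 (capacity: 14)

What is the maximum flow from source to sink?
Maximum flow = 14

Max flow: 14

Flow assignment:
  0 → 1: 7/14
  0 → 9: 7/8
  1 → 2: 7/15
  2 → 3: 7/16
  3 → 4: 7/7
  4 → 5: 7/17
  5 → 6: 2/7
  5 → 7: 5/5
  6 → 7: 2/14
  7 → 8: 7/12
  8 → 9: 7/20
  9 → 10: 14/19
  10 → 11: 14/15
  11 → 12: 14/14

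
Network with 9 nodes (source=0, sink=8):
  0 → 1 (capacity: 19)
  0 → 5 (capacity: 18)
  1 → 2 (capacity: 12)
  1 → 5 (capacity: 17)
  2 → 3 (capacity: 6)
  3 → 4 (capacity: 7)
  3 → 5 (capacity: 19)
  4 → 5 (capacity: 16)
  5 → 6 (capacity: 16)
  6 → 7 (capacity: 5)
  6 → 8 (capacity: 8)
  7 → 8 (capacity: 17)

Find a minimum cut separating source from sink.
Min cut value = 13, edges: (6,7), (6,8)

Min cut value: 13
Partition: S = [0, 1, 2, 3, 4, 5, 6], T = [7, 8]
Cut edges: (6,7), (6,8)

By max-flow min-cut theorem, max flow = min cut = 13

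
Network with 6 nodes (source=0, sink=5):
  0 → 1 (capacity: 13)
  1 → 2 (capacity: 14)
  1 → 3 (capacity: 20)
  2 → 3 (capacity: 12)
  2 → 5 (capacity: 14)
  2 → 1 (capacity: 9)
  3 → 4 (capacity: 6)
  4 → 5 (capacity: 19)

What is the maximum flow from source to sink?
Maximum flow = 13

Max flow: 13

Flow assignment:
  0 → 1: 13/13
  1 → 2: 13/14
  2 → 5: 13/14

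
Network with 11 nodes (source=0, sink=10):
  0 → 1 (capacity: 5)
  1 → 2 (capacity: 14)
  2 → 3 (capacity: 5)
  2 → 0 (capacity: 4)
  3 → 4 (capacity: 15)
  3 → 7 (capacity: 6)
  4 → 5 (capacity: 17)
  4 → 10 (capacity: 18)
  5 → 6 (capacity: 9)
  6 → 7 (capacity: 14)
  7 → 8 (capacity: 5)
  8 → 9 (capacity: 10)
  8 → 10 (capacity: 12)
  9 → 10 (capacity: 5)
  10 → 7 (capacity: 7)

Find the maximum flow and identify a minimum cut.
Max flow = 5, Min cut edges: (2,3)

Maximum flow: 5
Minimum cut: (2,3)
Partition: S = [0, 1, 2], T = [3, 4, 5, 6, 7, 8, 9, 10]

Max-flow min-cut theorem verified: both equal 5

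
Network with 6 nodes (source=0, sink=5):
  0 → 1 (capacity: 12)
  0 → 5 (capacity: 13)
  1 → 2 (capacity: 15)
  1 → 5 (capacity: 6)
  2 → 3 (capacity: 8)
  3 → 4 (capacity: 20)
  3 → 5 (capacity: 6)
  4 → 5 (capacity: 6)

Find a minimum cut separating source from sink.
Min cut value = 25, edges: (0,1), (0,5)

Min cut value: 25
Partition: S = [0], T = [1, 2, 3, 4, 5]
Cut edges: (0,1), (0,5)

By max-flow min-cut theorem, max flow = min cut = 25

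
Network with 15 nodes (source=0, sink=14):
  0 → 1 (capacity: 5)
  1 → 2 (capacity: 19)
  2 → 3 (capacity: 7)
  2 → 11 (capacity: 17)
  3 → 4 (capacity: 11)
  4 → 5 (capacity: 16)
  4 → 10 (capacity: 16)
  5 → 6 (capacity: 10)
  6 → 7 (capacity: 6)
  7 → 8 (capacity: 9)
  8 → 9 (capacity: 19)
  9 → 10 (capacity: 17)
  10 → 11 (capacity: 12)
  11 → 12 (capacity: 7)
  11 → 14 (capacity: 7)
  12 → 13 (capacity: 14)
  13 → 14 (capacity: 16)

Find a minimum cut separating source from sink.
Min cut value = 5, edges: (0,1)

Min cut value: 5
Partition: S = [0], T = [1, 2, 3, 4, 5, 6, 7, 8, 9, 10, 11, 12, 13, 14]
Cut edges: (0,1)

By max-flow min-cut theorem, max flow = min cut = 5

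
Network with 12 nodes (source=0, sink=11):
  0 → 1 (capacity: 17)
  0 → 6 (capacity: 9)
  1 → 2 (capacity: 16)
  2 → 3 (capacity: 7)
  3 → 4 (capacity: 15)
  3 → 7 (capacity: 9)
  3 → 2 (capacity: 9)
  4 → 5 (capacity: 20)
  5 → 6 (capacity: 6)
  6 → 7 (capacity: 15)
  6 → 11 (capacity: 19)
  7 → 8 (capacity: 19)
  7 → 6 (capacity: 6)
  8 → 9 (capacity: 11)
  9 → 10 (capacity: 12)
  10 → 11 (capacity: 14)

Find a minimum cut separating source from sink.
Min cut value = 16, edges: (0,6), (2,3)

Min cut value: 16
Partition: S = [0, 1, 2], T = [3, 4, 5, 6, 7, 8, 9, 10, 11]
Cut edges: (0,6), (2,3)

By max-flow min-cut theorem, max flow = min cut = 16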